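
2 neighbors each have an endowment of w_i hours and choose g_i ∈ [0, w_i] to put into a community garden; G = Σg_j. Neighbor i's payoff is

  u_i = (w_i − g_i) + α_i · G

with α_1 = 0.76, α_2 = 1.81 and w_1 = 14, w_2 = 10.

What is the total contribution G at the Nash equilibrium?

∂u_i/∂g_i = α_i − 1, so neighbor i contributes w_i if α_i > 1, else 0.
α_i > 1 for i ∈ {2}; NE contributions (0, 10), G = 10.

10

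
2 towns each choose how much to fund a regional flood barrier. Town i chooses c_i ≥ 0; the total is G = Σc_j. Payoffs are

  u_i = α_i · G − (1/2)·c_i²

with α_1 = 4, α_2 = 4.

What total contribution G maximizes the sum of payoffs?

Planner FOC: ∂(Σu_j)/∂c_i = (Σα_j) − c_i = 0, so c_i^SO = Σα_j = 8 for every i; G^SO = 16.

16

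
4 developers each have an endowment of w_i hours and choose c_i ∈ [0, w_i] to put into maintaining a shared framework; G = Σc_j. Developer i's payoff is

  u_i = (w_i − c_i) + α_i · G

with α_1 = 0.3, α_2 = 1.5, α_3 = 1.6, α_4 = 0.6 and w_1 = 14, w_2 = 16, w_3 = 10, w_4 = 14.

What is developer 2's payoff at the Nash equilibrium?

39

∂u_i/∂c_i = α_i − 1, so developer i contributes w_i if α_i > 1, else 0.
α_i > 1 for i ∈ {2, 3}; NE contributions (0, 16, 10, 0), G = 26.
u_2 = (16 − 16) + 1.5·26 = 39.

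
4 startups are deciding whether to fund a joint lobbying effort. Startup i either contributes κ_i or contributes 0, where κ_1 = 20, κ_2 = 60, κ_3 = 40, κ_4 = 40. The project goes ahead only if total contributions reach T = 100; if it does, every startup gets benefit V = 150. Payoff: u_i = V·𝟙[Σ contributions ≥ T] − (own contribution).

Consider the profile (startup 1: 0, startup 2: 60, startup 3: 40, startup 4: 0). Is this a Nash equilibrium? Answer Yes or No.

Yes

Total = 100 ≥ 100: provided.
Startup 1 (pledges 0, payoff 150): pledging 20 → total 120, payoff 130. No gain.
Startup 2 (pledges 60, payoff 90): dropping to 0 → total 40, payoff 0. No gain.
Startup 3 (pledges 40, payoff 110): dropping to 0 → total 60, payoff 0. No gain.
Startup 4 (pledges 0, payoff 150): pledging 40 → total 140, payoff 110. No gain.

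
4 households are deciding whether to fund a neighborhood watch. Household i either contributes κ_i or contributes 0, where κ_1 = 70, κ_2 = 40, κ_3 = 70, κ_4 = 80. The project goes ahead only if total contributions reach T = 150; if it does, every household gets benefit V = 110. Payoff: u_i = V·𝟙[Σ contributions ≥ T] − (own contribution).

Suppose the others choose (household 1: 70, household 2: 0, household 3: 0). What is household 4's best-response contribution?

Others' total = 70. Contributing 80 brings total to 150 ≥ 150: gain V − κ_4 = 30.
Best response: 80.

80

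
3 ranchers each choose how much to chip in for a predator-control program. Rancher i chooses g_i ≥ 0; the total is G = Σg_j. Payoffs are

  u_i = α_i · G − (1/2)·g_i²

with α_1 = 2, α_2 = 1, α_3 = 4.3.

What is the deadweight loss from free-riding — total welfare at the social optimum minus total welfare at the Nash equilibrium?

Rancher i's FOC: ∂u_i/∂g_i = α_i − g_i = 0, so g_i* = α_i.
NE contributions = (2, 1, 4.3); G = 7.3.
W^NE = (Σα)·G − ½Σα_i² = 7.3² − ½·23.49 = 41.545.
Planner sets g_i = Σα_j = 7.3 for every i, so G^SO = 3·7.3 = 21.9.
W^SO = (Σα)·G^SO − ½·3·(Σα)² = (3/2)·7.3² = 79.935.
Deadweight loss = W^SO − W^NE = 38.39.

38.39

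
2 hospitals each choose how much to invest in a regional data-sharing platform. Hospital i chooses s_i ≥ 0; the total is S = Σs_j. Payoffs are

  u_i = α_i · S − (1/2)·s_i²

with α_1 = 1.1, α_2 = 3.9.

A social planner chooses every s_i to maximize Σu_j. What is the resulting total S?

10

Planner FOC: ∂(Σu_j)/∂s_i = (Σα_j) − s_i = 0, so s_i^SO = Σα_j = 5 for every i; S^SO = 10.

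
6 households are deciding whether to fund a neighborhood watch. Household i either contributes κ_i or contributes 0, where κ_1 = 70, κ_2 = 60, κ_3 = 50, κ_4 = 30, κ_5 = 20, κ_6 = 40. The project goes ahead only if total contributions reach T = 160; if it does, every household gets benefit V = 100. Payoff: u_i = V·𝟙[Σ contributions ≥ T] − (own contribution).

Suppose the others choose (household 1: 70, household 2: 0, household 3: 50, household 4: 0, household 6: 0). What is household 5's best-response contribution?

Others' total = 120. Even contributing 20 gives 140 < 160: no benefit either way.
Best response: 0.

0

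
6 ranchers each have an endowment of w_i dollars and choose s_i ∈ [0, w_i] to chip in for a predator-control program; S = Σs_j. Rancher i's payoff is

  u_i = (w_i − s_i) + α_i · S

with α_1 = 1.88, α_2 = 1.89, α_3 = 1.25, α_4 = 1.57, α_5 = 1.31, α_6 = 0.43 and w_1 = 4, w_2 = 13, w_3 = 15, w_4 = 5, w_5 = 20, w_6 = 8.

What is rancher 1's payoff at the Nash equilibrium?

∂u_i/∂s_i = α_i − 1, so rancher i contributes w_i if α_i > 1, else 0.
α_i > 1 for i ∈ {1, 2, 3, 4, 5}; NE contributions (4, 13, 15, 5, 20, 0), S = 57.
u_1 = (4 − 4) + 1.88·57 = 107.16.

107.16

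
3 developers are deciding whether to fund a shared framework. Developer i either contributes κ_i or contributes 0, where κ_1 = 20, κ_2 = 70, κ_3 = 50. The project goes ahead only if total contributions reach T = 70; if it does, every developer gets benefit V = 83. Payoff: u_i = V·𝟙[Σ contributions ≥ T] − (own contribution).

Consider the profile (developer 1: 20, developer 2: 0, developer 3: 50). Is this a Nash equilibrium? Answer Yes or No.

Yes

Total = 70 ≥ 70: provided.
Developer 1 (pledges 20, payoff 63): dropping to 0 → total 50, payoff 0. No gain.
Developer 2 (pledges 0, payoff 83): pledging 70 → total 140, payoff 13. No gain.
Developer 3 (pledges 50, payoff 33): dropping to 0 → total 20, payoff 0. No gain.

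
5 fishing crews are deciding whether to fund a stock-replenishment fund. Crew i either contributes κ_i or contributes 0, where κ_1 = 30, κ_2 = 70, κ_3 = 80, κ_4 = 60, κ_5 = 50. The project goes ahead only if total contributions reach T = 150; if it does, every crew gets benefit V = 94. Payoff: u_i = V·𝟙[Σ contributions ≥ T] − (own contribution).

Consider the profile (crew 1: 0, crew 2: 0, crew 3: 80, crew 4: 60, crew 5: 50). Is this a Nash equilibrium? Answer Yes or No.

Total = 190 ≥ 150: provided.
Crew 1 (pledges 0, payoff 94): pledging 30 → total 220, payoff 64. No gain.
Crew 2 (pledges 0, payoff 94): pledging 70 → total 260, payoff 24. No gain.
Crew 3 (pledges 80, payoff 14): dropping to 0 → total 110, payoff 0. No gain.
Crew 4 (pledges 60, payoff 34): dropping to 0 → total 130, payoff 0. No gain.
Crew 5 (pledges 50, payoff 44): dropping to 0 → total 140, payoff 0. No gain.

Yes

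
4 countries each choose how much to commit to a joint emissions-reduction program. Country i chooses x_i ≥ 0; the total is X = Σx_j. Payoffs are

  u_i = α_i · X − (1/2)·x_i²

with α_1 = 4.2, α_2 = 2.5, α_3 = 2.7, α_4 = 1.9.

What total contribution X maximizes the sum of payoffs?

45.2

Planner FOC: ∂(Σu_j)/∂x_i = (Σα_j) − x_i = 0, so x_i^SO = Σα_j = 11.3 for every i; X^SO = 45.2.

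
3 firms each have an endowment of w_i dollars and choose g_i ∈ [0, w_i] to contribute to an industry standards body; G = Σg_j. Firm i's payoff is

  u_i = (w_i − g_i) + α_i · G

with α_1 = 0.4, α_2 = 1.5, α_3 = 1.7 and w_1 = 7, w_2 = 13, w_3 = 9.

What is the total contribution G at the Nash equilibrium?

∂u_i/∂g_i = α_i − 1, so firm i contributes w_i if α_i > 1, else 0.
α_i > 1 for i ∈ {2, 3}; NE contributions (0, 13, 9), G = 22.

22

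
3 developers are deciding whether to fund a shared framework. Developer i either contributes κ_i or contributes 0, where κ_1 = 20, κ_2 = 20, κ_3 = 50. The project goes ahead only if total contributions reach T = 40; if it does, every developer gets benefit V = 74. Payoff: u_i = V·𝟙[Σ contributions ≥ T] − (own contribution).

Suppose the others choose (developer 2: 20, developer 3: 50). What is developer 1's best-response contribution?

0

Others' total = 70 ≥ 40; contributing adds cost 20 for no extra benefit.
Best response: 0.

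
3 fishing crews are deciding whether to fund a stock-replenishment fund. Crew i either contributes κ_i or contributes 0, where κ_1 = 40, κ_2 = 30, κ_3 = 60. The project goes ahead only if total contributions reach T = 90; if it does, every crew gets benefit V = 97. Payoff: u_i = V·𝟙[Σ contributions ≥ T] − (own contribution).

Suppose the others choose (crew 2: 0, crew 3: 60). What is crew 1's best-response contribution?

40

Others' total = 60. Contributing 40 brings total to 100 ≥ 90: gain V − κ_1 = 57.
Best response: 40.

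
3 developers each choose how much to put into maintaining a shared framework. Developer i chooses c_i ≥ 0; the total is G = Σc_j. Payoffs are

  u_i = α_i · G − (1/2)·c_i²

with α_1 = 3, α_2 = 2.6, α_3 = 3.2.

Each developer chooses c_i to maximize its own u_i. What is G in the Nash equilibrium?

8.8

Developer i's FOC: ∂u_i/∂c_i = α_i − c_i = 0, so c_i* = α_i.
NE contributions = (3, 2.6, 3.2); G = 8.8.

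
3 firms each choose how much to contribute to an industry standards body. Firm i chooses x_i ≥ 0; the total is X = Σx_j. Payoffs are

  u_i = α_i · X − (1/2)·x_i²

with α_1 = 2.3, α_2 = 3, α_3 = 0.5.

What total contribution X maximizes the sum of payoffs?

17.4

Planner FOC: ∂(Σu_j)/∂x_i = (Σα_j) − x_i = 0, so x_i^SO = Σα_j = 5.8 for every i; X^SO = 17.4.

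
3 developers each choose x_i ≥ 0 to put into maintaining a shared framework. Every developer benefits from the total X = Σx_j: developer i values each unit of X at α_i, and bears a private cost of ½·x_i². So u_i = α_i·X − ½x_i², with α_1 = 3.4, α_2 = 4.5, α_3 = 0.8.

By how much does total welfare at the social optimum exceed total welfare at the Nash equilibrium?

54.07

Developer i's FOC: ∂u_i/∂x_i = α_i − x_i = 0, so x_i* = α_i.
NE contributions = (3.4, 4.5, 0.8); X = 8.7.
W^NE = (Σα)·X − ½Σα_i² = 8.7² − ½·32.45 = 59.465.
Planner sets x_i = Σα_j = 8.7 for every i, so X^SO = 3·8.7 = 26.1.
W^SO = (Σα)·X^SO − ½·3·(Σα)² = (3/2)·8.7² = 113.535.
Deadweight loss = W^SO − W^NE = 54.07.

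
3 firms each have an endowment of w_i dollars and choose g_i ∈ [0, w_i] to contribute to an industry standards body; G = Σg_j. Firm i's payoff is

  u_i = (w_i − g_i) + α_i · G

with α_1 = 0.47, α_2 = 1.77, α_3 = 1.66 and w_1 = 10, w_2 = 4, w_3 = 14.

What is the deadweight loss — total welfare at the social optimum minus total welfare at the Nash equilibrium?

29

∂u_i/∂g_i = α_i − 1, so firm i contributes w_i if α_i > 1, else 0.
α_i > 1 for i ∈ {2, 3}; NE contributions (0, 4, 14), G = 18.
W^NE = Σw_i − G^NE + (Σα_i)·G^NE = 28 + 2.9·18 = 80.2.
Planner: ∂(Σu_j)/∂g_i = Σα_j − 1 = 2.9 > 0, so everyone contributes w_i; G^SO = 28, W^SO = 28 + 2.9·28 = 109.2.
Deadweight loss = 29.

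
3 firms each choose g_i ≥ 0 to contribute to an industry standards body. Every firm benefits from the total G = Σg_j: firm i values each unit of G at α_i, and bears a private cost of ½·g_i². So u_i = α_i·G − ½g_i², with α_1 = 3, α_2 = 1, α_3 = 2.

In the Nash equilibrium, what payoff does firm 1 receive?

Firm i's FOC: ∂u_i/∂g_i = α_i − g_i = 0, so g_i* = α_i.
NE contributions = (3, 1, 2); G = 6.
u_1 = α_1·G − ½·(g_1)² = 3·6 − ½·3² = 13.5.

13.5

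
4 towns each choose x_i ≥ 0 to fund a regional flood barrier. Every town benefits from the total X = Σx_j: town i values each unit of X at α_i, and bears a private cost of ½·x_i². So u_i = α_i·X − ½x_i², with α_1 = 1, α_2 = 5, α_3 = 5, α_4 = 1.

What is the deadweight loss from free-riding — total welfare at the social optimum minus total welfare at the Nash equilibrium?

Town i's FOC: ∂u_i/∂x_i = α_i − x_i = 0, so x_i* = α_i.
NE contributions = (1, 5, 5, 1); X = 12.
W^NE = (Σα)·X − ½Σα_i² = 12² − ½·52 = 118.
Planner sets x_i = Σα_j = 12 for every i, so X^SO = 4·12 = 48.
W^SO = (Σα)·X^SO − ½·4·(Σα)² = (4/2)·12² = 288.
Deadweight loss = W^SO − W^NE = 170.

170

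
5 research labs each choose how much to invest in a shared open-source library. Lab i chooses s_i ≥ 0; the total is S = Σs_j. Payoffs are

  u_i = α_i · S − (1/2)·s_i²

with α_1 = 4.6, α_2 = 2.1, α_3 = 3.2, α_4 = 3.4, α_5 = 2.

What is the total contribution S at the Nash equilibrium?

Lab i's FOC: ∂u_i/∂s_i = α_i − s_i = 0, so s_i* = α_i.
NE contributions = (4.6, 2.1, 3.2, 3.4, 2); S = 15.3.

15.3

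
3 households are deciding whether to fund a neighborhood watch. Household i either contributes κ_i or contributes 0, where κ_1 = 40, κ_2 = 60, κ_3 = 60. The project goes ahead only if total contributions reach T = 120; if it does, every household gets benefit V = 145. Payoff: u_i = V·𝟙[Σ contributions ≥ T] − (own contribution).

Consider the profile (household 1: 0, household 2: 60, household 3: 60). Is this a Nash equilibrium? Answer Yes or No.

Yes

Total = 120 ≥ 120: provided.
Household 1 (pledges 0, payoff 145): pledging 40 → total 160, payoff 105. No gain.
Household 2 (pledges 60, payoff 85): dropping to 0 → total 60, payoff 0. No gain.
Household 3 (pledges 60, payoff 85): dropping to 0 → total 60, payoff 0. No gain.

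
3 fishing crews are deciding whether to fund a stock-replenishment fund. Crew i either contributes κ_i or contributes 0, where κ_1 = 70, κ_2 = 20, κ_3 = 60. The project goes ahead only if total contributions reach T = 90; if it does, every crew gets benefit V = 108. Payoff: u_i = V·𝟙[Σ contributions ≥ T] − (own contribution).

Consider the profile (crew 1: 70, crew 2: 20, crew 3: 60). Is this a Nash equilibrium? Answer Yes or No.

Total = 150 ≥ 90: provided.
Crew 1 (pledges 70, payoff 38): dropping to 0 → total 80, payoff 0. No gain.
Crew 2 (pledges 20, payoff 88): dropping to 0 → total 130, payoff 108. Profitable deviation.

No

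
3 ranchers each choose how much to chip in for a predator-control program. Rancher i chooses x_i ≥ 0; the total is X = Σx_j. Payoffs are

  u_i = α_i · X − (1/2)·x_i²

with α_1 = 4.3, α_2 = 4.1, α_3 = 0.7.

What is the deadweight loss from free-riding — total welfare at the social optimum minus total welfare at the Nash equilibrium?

59.3

Rancher i's FOC: ∂u_i/∂x_i = α_i − x_i = 0, so x_i* = α_i.
NE contributions = (4.3, 4.1, 0.7); X = 9.1.
W^NE = (Σα)·X − ½Σα_i² = 9.1² − ½·35.79 = 64.915.
Planner sets x_i = Σα_j = 9.1 for every i, so X^SO = 3·9.1 = 27.3.
W^SO = (Σα)·X^SO − ½·3·(Σα)² = (3/2)·9.1² = 124.215.
Deadweight loss = W^SO − W^NE = 59.3.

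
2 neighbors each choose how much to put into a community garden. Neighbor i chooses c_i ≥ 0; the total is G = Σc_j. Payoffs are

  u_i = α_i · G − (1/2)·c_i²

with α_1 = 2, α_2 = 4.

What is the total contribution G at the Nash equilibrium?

Neighbor i's FOC: ∂u_i/∂c_i = α_i − c_i = 0, so c_i* = α_i.
NE contributions = (2, 4); G = 6.

6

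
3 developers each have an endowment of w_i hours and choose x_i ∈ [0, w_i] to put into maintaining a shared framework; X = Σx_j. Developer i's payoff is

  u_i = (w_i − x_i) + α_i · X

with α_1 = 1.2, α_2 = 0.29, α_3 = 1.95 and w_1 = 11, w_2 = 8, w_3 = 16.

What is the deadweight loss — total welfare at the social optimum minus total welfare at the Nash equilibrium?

19.52

∂u_i/∂x_i = α_i − 1, so developer i contributes w_i if α_i > 1, else 0.
α_i > 1 for i ∈ {1, 3}; NE contributions (11, 0, 16), X = 27.
W^NE = Σw_i − X^NE + (Σα_i)·X^NE = 35 + 2.44·27 = 100.88.
Planner: ∂(Σu_j)/∂x_i = Σα_j − 1 = 2.44 > 0, so everyone contributes w_i; X^SO = 35, W^SO = 35 + 2.44·35 = 120.4.
Deadweight loss = 19.52.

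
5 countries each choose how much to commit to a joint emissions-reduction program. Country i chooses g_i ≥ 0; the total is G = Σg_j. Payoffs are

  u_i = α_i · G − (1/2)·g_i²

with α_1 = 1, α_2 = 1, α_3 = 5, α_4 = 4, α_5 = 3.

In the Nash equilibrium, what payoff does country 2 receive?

13.5

Country i's FOC: ∂u_i/∂g_i = α_i − g_i = 0, so g_i* = α_i.
NE contributions = (1, 1, 5, 4, 3); G = 14.
u_2 = α_2·G − ½·(g_2)² = 1·14 − ½·1² = 13.5.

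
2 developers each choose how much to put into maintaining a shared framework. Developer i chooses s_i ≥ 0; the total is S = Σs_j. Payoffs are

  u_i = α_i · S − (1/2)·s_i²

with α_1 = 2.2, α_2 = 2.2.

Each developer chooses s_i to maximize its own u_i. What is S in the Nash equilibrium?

4.4

Developer i's FOC: ∂u_i/∂s_i = α_i − s_i = 0, so s_i* = α_i.
NE contributions = (2.2, 2.2); S = 4.4.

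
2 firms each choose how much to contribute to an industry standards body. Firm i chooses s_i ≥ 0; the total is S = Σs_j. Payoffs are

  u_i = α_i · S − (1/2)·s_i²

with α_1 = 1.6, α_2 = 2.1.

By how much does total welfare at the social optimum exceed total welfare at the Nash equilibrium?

Firm i's FOC: ∂u_i/∂s_i = α_i − s_i = 0, so s_i* = α_i.
NE contributions = (1.6, 2.1); S = 3.7.
W^NE = (Σα)·S − ½Σα_i² = 3.7² − ½·6.97 = 10.205.
Planner sets s_i = Σα_j = 3.7 for every i, so S^SO = 2·3.7 = 7.4.
W^SO = (Σα)·S^SO − ½·2·(Σα)² = (2/2)·3.7² = 13.69.
Deadweight loss = W^SO − W^NE = 3.485.

3.485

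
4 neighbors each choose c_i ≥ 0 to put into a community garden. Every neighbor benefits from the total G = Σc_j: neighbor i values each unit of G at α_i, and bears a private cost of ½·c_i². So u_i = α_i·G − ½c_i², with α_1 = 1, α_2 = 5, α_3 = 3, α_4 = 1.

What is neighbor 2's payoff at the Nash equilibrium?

Neighbor i's FOC: ∂u_i/∂c_i = α_i − c_i = 0, so c_i* = α_i.
NE contributions = (1, 5, 3, 1); G = 10.
u_2 = α_2·G − ½·(c_2)² = 5·10 − ½·5² = 37.5.

37.5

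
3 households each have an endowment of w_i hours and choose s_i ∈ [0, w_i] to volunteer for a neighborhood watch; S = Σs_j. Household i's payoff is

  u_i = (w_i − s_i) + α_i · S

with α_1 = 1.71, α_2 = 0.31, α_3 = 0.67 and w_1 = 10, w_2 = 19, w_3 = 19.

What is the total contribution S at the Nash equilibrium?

10

∂u_i/∂s_i = α_i − 1, so household i contributes w_i if α_i > 1, else 0.
α_i > 1 for i ∈ {1}; NE contributions (10, 0, 0), S = 10.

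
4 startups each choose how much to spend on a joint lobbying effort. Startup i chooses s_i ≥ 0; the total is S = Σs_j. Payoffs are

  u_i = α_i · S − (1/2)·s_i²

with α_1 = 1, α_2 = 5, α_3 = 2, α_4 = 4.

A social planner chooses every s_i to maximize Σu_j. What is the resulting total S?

48

Planner FOC: ∂(Σu_j)/∂s_i = (Σα_j) − s_i = 0, so s_i^SO = Σα_j = 12 for every i; S^SO = 48.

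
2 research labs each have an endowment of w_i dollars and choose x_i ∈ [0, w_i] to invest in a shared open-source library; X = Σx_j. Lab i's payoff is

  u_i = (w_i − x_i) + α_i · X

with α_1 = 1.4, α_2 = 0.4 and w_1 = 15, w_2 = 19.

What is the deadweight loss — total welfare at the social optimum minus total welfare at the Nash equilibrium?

∂u_i/∂x_i = α_i − 1, so lab i contributes w_i if α_i > 1, else 0.
α_i > 1 for i ∈ {1}; NE contributions (15, 0), X = 15.
W^NE = Σw_i − X^NE + (Σα_i)·X^NE = 34 + 0.8·15 = 46.
Planner: ∂(Σu_j)/∂x_i = Σα_j − 1 = 0.8 > 0, so everyone contributes w_i; X^SO = 34, W^SO = 34 + 0.8·34 = 61.2.
Deadweight loss = 15.2.

15.2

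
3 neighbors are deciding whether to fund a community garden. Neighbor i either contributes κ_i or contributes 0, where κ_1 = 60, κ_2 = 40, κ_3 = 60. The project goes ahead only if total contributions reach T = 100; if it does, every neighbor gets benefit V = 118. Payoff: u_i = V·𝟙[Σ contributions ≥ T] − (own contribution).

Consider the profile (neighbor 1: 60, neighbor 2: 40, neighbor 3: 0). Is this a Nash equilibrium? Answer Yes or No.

Total = 100 ≥ 100: provided.
Neighbor 1 (pledges 60, payoff 58): dropping to 0 → total 40, payoff 0. No gain.
Neighbor 2 (pledges 40, payoff 78): dropping to 0 → total 60, payoff 0. No gain.
Neighbor 3 (pledges 0, payoff 118): pledging 60 → total 160, payoff 58. No gain.

Yes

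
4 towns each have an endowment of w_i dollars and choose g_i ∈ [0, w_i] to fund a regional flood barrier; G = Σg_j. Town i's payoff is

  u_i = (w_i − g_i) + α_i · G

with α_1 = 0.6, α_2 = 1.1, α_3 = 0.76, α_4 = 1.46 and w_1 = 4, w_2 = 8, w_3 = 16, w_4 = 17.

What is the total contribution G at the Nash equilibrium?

25

∂u_i/∂g_i = α_i − 1, so town i contributes w_i if α_i > 1, else 0.
α_i > 1 for i ∈ {2, 4}; NE contributions (0, 8, 0, 17), G = 25.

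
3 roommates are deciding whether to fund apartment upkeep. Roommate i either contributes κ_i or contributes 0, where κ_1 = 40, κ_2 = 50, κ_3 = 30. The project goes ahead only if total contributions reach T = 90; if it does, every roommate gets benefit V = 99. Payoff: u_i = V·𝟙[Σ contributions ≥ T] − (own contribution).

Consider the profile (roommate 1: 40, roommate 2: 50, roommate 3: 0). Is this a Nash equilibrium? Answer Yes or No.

Yes

Total = 90 ≥ 90: provided.
Roommate 1 (pledges 40, payoff 59): dropping to 0 → total 50, payoff 0. No gain.
Roommate 2 (pledges 50, payoff 49): dropping to 0 → total 40, payoff 0. No gain.
Roommate 3 (pledges 0, payoff 99): pledging 30 → total 120, payoff 69. No gain.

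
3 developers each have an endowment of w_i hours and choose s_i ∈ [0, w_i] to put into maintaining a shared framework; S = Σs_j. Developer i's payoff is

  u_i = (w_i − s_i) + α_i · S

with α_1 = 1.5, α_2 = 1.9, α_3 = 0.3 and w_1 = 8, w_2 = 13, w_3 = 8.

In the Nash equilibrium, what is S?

∂u_i/∂s_i = α_i − 1, so developer i contributes w_i if α_i > 1, else 0.
α_i > 1 for i ∈ {1, 2}; NE contributions (8, 13, 0), S = 21.

21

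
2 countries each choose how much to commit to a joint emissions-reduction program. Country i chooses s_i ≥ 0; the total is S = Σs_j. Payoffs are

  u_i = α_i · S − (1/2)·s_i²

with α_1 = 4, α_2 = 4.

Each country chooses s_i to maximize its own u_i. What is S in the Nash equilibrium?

8

Country i's FOC: ∂u_i/∂s_i = α_i − s_i = 0, so s_i* = α_i.
NE contributions = (4, 4); S = 8.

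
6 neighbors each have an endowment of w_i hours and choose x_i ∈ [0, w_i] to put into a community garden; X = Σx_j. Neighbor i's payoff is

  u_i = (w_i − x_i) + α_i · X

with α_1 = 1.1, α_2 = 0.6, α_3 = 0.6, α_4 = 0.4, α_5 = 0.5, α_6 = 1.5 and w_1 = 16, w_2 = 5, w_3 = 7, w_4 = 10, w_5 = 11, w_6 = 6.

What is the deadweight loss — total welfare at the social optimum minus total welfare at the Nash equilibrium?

122.1

∂u_i/∂x_i = α_i − 1, so neighbor i contributes w_i if α_i > 1, else 0.
α_i > 1 for i ∈ {1, 6}; NE contributions (16, 0, 0, 0, 0, 6), X = 22.
W^NE = Σw_i − X^NE + (Σα_i)·X^NE = 55 + 3.7·22 = 136.4.
Planner: ∂(Σu_j)/∂x_i = Σα_j − 1 = 3.7 > 0, so everyone contributes w_i; X^SO = 55, W^SO = 55 + 3.7·55 = 258.5.
Deadweight loss = 122.1.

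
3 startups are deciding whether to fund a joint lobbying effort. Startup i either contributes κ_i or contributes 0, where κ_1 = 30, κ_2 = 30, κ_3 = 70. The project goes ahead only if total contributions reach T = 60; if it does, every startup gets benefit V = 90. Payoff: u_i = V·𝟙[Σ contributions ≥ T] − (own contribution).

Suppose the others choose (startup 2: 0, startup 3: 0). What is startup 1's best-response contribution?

0

Others' total = 0. Even contributing 30 gives 30 < 60: no benefit either way.
Best response: 0.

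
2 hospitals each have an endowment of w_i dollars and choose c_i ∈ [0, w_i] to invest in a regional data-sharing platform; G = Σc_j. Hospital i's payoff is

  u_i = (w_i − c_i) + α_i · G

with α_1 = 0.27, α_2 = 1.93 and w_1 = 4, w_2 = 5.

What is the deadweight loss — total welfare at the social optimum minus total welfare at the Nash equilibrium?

∂u_i/∂c_i = α_i − 1, so hospital i contributes w_i if α_i > 1, else 0.
α_i > 1 for i ∈ {2}; NE contributions (0, 5), G = 5.
W^NE = Σw_i − G^NE + (Σα_i)·G^NE = 9 + 1.2·5 = 15.
Planner: ∂(Σu_j)/∂c_i = Σα_j − 1 = 1.2 > 0, so everyone contributes w_i; G^SO = 9, W^SO = 9 + 1.2·9 = 19.8.
Deadweight loss = 4.8.

4.8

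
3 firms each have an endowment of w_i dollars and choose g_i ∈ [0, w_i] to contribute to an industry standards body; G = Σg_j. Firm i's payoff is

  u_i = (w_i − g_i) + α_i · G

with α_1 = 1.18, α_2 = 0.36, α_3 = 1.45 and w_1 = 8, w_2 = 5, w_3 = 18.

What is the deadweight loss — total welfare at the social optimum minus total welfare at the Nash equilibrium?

∂u_i/∂g_i = α_i − 1, so firm i contributes w_i if α_i > 1, else 0.
α_i > 1 for i ∈ {1, 3}; NE contributions (8, 0, 18), G = 26.
W^NE = Σw_i − G^NE + (Σα_i)·G^NE = 31 + 1.99·26 = 82.74.
Planner: ∂(Σu_j)/∂g_i = Σα_j − 1 = 1.99 > 0, so everyone contributes w_i; G^SO = 31, W^SO = 31 + 1.99·31 = 92.69.
Deadweight loss = 9.95.

9.95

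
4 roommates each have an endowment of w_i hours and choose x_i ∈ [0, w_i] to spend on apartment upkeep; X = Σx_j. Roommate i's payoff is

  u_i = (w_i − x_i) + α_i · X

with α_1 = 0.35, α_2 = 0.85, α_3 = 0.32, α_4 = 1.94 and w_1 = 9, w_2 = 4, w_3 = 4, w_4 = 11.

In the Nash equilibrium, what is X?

∂u_i/∂x_i = α_i − 1, so roommate i contributes w_i if α_i > 1, else 0.
α_i > 1 for i ∈ {4}; NE contributions (0, 0, 0, 11), X = 11.

11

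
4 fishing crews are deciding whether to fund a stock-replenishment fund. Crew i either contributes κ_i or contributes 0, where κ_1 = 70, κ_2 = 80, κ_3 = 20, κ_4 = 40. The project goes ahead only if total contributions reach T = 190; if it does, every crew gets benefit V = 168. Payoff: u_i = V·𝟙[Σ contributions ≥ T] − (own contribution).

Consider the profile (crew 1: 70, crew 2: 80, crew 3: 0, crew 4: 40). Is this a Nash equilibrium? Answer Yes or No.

Total = 190 ≥ 190: provided.
Crew 1 (pledges 70, payoff 98): dropping to 0 → total 120, payoff 0. No gain.
Crew 2 (pledges 80, payoff 88): dropping to 0 → total 110, payoff 0. No gain.
Crew 3 (pledges 0, payoff 168): pledging 20 → total 210, payoff 148. No gain.
Crew 4 (pledges 40, payoff 128): dropping to 0 → total 150, payoff 0. No gain.

Yes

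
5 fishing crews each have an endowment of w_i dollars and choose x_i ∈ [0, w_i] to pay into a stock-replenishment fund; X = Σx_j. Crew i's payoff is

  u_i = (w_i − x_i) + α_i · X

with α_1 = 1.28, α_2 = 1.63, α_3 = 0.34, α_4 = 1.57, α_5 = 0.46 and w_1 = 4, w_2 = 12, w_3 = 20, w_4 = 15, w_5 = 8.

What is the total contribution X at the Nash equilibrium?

∂u_i/∂x_i = α_i − 1, so crew i contributes w_i if α_i > 1, else 0.
α_i > 1 for i ∈ {1, 2, 4}; NE contributions (4, 12, 0, 15, 0), X = 31.

31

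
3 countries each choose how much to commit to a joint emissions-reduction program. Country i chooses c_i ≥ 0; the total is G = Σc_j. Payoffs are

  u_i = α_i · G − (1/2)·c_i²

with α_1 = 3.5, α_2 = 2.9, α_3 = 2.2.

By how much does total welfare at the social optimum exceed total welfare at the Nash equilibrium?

Country i's FOC: ∂u_i/∂c_i = α_i − c_i = 0, so c_i* = α_i.
NE contributions = (3.5, 2.9, 2.2); G = 8.6.
W^NE = (Σα)·G − ½Σα_i² = 8.6² − ½·25.5 = 61.21.
Planner sets c_i = Σα_j = 8.6 for every i, so G^SO = 3·8.6 = 25.8.
W^SO = (Σα)·G^SO − ½·3·(Σα)² = (3/2)·8.6² = 110.94.
Deadweight loss = W^SO − W^NE = 49.73.

49.73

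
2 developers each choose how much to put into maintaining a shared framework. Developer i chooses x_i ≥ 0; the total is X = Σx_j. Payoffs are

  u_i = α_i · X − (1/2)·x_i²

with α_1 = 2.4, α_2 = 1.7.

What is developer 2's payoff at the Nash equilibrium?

Developer i's FOC: ∂u_i/∂x_i = α_i − x_i = 0, so x_i* = α_i.
NE contributions = (2.4, 1.7); X = 4.1.
u_2 = α_2·X − ½·(x_2)² = 1.7·4.1 − ½·1.7² = 5.525.

5.525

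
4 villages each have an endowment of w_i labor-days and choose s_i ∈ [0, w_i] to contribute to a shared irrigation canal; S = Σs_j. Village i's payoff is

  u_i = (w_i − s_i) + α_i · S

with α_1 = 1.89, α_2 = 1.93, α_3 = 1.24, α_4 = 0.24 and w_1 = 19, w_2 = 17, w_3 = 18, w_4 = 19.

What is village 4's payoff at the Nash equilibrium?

∂u_i/∂s_i = α_i − 1, so village i contributes w_i if α_i > 1, else 0.
α_i > 1 for i ∈ {1, 2, 3}; NE contributions (19, 17, 18, 0), S = 54.
u_4 = (19 − 0) + 0.24·54 = 31.96.

31.96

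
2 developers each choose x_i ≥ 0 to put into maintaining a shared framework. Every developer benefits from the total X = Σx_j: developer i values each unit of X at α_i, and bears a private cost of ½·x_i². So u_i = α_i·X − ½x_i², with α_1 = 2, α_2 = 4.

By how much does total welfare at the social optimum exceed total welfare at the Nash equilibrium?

10

Developer i's FOC: ∂u_i/∂x_i = α_i − x_i = 0, so x_i* = α_i.
NE contributions = (2, 4); X = 6.
W^NE = (Σα)·X − ½Σα_i² = 6² − ½·20 = 26.
Planner sets x_i = Σα_j = 6 for every i, so X^SO = 2·6 = 12.
W^SO = (Σα)·X^SO − ½·2·(Σα)² = (2/2)·6² = 36.
Deadweight loss = W^SO − W^NE = 10.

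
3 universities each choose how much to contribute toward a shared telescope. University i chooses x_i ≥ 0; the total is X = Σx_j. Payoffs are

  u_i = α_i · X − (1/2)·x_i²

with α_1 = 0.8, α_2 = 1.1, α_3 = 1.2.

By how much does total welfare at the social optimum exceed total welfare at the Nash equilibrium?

University i's FOC: ∂u_i/∂x_i = α_i − x_i = 0, so x_i* = α_i.
NE contributions = (0.8, 1.1, 1.2); X = 3.1.
W^NE = (Σα)·X − ½Σα_i² = 3.1² − ½·3.29 = 7.965.
Planner sets x_i = Σα_j = 3.1 for every i, so X^SO = 3·3.1 = 9.3.
W^SO = (Σα)·X^SO − ½·3·(Σα)² = (3/2)·3.1² = 14.415.
Deadweight loss = W^SO − W^NE = 6.45.

6.45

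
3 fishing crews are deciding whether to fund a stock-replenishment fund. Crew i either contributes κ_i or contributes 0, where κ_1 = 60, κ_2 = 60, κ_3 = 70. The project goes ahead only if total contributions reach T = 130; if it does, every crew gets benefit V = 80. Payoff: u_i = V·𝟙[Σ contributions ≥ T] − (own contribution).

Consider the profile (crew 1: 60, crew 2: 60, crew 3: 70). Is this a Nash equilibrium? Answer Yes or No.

No

Total = 190 ≥ 130: provided.
Crew 1 (pledges 60, payoff 20): dropping to 0 → total 130, payoff 80. Profitable deviation.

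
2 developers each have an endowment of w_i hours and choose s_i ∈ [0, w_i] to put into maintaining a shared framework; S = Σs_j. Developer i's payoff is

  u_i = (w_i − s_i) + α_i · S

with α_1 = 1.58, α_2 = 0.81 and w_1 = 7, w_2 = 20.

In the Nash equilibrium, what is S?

7

∂u_i/∂s_i = α_i − 1, so developer i contributes w_i if α_i > 1, else 0.
α_i > 1 for i ∈ {1}; NE contributions (7, 0), S = 7.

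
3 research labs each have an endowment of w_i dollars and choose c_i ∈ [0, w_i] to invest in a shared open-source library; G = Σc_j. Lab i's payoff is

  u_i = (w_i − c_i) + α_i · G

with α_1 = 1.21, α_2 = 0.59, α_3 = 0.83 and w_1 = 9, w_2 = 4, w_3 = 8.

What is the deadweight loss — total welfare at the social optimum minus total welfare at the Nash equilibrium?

19.56

∂u_i/∂c_i = α_i − 1, so lab i contributes w_i if α_i > 1, else 0.
α_i > 1 for i ∈ {1}; NE contributions (9, 0, 0), G = 9.
W^NE = Σw_i − G^NE + (Σα_i)·G^NE = 21 + 1.63·9 = 35.67.
Planner: ∂(Σu_j)/∂c_i = Σα_j − 1 = 1.63 > 0, so everyone contributes w_i; G^SO = 21, W^SO = 21 + 1.63·21 = 55.23.
Deadweight loss = 19.56.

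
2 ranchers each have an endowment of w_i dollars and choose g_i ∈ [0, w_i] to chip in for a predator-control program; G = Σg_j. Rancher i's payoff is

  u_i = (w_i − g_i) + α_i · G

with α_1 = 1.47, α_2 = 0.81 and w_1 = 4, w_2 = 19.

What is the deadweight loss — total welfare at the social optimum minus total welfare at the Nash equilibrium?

∂u_i/∂g_i = α_i − 1, so rancher i contributes w_i if α_i > 1, else 0.
α_i > 1 for i ∈ {1}; NE contributions (4, 0), G = 4.
W^NE = Σw_i − G^NE + (Σα_i)·G^NE = 23 + 1.28·4 = 28.12.
Planner: ∂(Σu_j)/∂g_i = Σα_j − 1 = 1.28 > 0, so everyone contributes w_i; G^SO = 23, W^SO = 23 + 1.28·23 = 52.44.
Deadweight loss = 24.32.

24.32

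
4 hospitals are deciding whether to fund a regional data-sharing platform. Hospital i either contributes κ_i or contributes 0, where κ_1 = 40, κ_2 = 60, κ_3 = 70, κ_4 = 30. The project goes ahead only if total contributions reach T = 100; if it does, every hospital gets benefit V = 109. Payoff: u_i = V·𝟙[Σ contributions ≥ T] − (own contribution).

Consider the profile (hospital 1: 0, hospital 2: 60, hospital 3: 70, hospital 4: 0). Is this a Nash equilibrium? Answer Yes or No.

Yes

Total = 130 ≥ 100: provided.
Hospital 1 (pledges 0, payoff 109): pledging 40 → total 170, payoff 69. No gain.
Hospital 2 (pledges 60, payoff 49): dropping to 0 → total 70, payoff 0. No gain.
Hospital 3 (pledges 70, payoff 39): dropping to 0 → total 60, payoff 0. No gain.
Hospital 4 (pledges 0, payoff 109): pledging 30 → total 160, payoff 79. No gain.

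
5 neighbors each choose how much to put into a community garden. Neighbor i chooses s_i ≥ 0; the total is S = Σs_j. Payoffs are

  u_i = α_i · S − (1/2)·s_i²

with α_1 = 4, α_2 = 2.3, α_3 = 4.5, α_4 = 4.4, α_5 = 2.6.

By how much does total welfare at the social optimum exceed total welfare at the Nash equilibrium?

Neighbor i's FOC: ∂u_i/∂s_i = α_i − s_i = 0, so s_i* = α_i.
NE contributions = (4, 2.3, 4.5, 4.4, 2.6); S = 17.8.
W^NE = (Σα)·S − ½Σα_i² = 17.8² − ½·67.66 = 283.01.
Planner sets s_i = Σα_j = 17.8 for every i, so S^SO = 5·17.8 = 89.
W^SO = (Σα)·S^SO − ½·5·(Σα)² = (5/2)·17.8² = 792.1.
Deadweight loss = W^SO − W^NE = 509.09.

509.09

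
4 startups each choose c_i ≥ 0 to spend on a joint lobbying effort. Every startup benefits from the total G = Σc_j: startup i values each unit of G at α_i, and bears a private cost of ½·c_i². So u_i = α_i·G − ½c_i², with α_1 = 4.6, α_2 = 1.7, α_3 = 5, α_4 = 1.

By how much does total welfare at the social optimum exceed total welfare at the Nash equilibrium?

Startup i's FOC: ∂u_i/∂c_i = α_i − c_i = 0, so c_i* = α_i.
NE contributions = (4.6, 1.7, 5, 1); G = 12.3.
W^NE = (Σα)·G − ½Σα_i² = 12.3² − ½·50.05 = 126.265.
Planner sets c_i = Σα_j = 12.3 for every i, so G^SO = 4·12.3 = 49.2.
W^SO = (Σα)·G^SO − ½·4·(Σα)² = (4/2)·12.3² = 302.58.
Deadweight loss = W^SO − W^NE = 176.315.

176.315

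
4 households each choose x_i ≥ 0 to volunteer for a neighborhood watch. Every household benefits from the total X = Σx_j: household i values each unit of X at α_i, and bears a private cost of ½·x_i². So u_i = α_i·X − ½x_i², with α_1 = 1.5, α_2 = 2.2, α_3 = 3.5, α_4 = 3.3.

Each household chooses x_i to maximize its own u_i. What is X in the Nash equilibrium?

Household i's FOC: ∂u_i/∂x_i = α_i − x_i = 0, so x_i* = α_i.
NE contributions = (1.5, 2.2, 3.5, 3.3); X = 10.5.

10.5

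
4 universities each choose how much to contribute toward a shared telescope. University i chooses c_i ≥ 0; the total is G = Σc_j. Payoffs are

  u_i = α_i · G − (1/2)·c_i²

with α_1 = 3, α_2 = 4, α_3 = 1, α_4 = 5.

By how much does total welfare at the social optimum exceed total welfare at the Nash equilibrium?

University i's FOC: ∂u_i/∂c_i = α_i − c_i = 0, so c_i* = α_i.
NE contributions = (3, 4, 1, 5); G = 13.
W^NE = (Σα)·G − ½Σα_i² = 13² − ½·51 = 143.5.
Planner sets c_i = Σα_j = 13 for every i, so G^SO = 4·13 = 52.
W^SO = (Σα)·G^SO − ½·4·(Σα)² = (4/2)·13² = 338.
Deadweight loss = W^SO − W^NE = 194.5.

194.5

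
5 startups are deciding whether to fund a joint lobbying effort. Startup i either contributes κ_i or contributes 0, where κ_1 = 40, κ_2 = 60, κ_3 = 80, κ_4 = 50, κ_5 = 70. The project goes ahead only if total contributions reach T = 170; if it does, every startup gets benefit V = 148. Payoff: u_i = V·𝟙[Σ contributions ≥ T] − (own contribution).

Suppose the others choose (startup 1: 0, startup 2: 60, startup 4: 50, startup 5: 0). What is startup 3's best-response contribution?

80

Others' total = 110. Contributing 80 brings total to 190 ≥ 170: gain V − κ_3 = 68.
Best response: 80.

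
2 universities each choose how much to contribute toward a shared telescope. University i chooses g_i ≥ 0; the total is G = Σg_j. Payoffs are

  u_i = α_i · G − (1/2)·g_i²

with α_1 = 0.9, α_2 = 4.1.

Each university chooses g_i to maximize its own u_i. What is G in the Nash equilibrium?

5

University i's FOC: ∂u_i/∂g_i = α_i − g_i = 0, so g_i* = α_i.
NE contributions = (0.9, 4.1); G = 5.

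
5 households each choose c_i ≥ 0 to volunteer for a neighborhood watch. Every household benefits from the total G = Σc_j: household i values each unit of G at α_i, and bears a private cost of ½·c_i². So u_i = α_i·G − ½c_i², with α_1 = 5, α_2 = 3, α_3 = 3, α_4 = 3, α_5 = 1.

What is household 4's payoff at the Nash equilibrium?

Household i's FOC: ∂u_i/∂c_i = α_i − c_i = 0, so c_i* = α_i.
NE contributions = (5, 3, 3, 3, 1); G = 15.
u_4 = α_4·G − ½·(c_4)² = 3·15 − ½·3² = 40.5.

40.5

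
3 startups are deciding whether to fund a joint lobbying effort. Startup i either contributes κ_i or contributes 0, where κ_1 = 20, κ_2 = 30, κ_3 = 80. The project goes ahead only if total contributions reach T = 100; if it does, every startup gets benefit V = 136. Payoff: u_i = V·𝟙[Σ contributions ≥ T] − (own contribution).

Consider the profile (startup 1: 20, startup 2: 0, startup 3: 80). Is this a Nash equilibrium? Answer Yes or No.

Total = 100 ≥ 100: provided.
Startup 1 (pledges 20, payoff 116): dropping to 0 → total 80, payoff 0. No gain.
Startup 2 (pledges 0, payoff 136): pledging 30 → total 130, payoff 106. No gain.
Startup 3 (pledges 80, payoff 56): dropping to 0 → total 20, payoff 0. No gain.

Yes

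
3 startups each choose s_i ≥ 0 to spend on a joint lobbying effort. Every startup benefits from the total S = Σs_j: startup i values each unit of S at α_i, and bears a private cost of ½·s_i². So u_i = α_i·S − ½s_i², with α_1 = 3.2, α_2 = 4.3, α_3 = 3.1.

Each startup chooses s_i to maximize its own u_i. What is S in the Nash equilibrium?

10.6

Startup i's FOC: ∂u_i/∂s_i = α_i − s_i = 0, so s_i* = α_i.
NE contributions = (3.2, 4.3, 3.1); S = 10.6.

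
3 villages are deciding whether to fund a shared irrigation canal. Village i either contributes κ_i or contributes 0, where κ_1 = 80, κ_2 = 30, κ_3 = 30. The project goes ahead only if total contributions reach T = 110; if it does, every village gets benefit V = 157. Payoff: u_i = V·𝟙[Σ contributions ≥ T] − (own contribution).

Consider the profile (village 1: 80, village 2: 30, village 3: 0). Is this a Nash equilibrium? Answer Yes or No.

Total = 110 ≥ 110: provided.
Village 1 (pledges 80, payoff 77): dropping to 0 → total 30, payoff 0. No gain.
Village 2 (pledges 30, payoff 127): dropping to 0 → total 80, payoff 0. No gain.
Village 3 (pledges 0, payoff 157): pledging 30 → total 140, payoff 127. No gain.

Yes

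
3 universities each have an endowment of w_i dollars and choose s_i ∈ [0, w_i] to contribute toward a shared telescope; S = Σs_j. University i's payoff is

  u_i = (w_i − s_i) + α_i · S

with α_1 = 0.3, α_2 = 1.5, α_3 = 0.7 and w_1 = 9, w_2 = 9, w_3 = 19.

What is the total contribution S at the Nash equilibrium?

9

∂u_i/∂s_i = α_i − 1, so university i contributes w_i if α_i > 1, else 0.
α_i > 1 for i ∈ {2}; NE contributions (0, 9, 0), S = 9.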